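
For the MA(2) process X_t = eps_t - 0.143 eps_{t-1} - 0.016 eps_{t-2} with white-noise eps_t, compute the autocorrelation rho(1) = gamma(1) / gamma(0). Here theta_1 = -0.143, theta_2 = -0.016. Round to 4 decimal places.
\rho(1) = -0.1379

For an MA(q) process with theta_0 = 1, the autocovariance is
  gamma(k) = sigma^2 * sum_{i=0..q-k} theta_i * theta_{i+k},
and rho(k) = gamma(k) / gamma(0). Sigma^2 cancels.
  numerator   = (1)*(-0.143) + (-0.143)*(-0.016) = -0.140712.
  denominator = (1)^2 + (-0.143)^2 + (-0.016)^2 = 1.020705.
  rho(1) = -0.140712 / 1.020705 = -0.1379.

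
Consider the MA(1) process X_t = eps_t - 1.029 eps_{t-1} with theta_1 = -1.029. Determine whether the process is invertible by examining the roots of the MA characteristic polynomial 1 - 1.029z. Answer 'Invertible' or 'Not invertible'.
\text{Not invertible}

The MA(q) characteristic polynomial is P(z) = 1 - 1.029z.
Invertibility requires all roots to lie outside the unit circle, i.e. |z| > 1 for every root.
This is linear in z: 1 + (-1.029) z = 0  =>  z = -1/(-1.029) = 0.971817,  |z| = 0.971817.
Moduli of all roots: 0.9718.
All moduli strictly greater than 1? No.
Verdict: Not invertible.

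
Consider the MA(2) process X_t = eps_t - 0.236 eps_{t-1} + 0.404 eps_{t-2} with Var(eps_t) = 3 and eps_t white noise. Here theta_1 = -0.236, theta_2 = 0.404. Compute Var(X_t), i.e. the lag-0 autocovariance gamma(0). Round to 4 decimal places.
\gamma(0) = 3.6567

For an MA(q) process X_t = eps_t + sum_i theta_i eps_{t-i} with
Var(eps_t) = sigma^2, the variance is
  gamma(0) = sigma^2 * (1 + sum_i theta_i^2).
  sum_i theta_i^2 = (-0.236)^2 + (0.404)^2 = 0.055696 + 0.163216 = 0.218912.
  gamma(0) = 3 * (1 + 0.218912) = 3 * 1.218912 = 3.656736, which rounds to 3.6567.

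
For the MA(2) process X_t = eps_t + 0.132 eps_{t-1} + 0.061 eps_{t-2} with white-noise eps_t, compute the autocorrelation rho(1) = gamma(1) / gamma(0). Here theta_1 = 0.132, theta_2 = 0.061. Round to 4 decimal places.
\rho(1) = 0.1372

For an MA(q) process with theta_0 = 1, the autocovariance is
  gamma(k) = sigma^2 * sum_{i=0..q-k} theta_i * theta_{i+k},
and rho(k) = gamma(k) / gamma(0). Sigma^2 cancels.
  numerator   = (1)*(0.132) + (0.132)*(0.061) = 0.140052.
  denominator = (1)^2 + (0.132)^2 + (0.061)^2 = 1.021145.
  rho(1) = 0.140052 / 1.021145 = 0.1372.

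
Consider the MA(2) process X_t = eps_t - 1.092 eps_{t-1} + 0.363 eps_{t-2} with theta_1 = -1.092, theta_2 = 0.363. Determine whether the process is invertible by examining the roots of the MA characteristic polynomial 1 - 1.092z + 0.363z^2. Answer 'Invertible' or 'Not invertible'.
\text{Invertible}

The MA(q) characteristic polynomial is P(z) = 1 - 1.092z + 0.363z^2.
Invertibility requires all roots to lie outside the unit circle, i.e. |z| > 1 for every root.
Set 1 + (-1.092) z + (0.363) z^2 = 0, i.e. a z^2 + b z + c = 0 with a = 0.363, b = -1.092, c = 1.
Discriminant D = b^2 - 4ac = (-1.092)^2 - 4*(0.363)*1 = 1.192464 - (1.452) = -0.259536.
D < 0, so the roots are the complex-conjugate pair z = (-b +/- i sqrt(-D)) / (2a) = 1.5041 +/- 0.7017i.
For a conjugate pair |z|^2 = z * conj(z) = (product of roots) = c/a = 1/(0.363) = 2.754821, so |z| = sqrt(2.754821) = 1.6598 for both roots.
Moduli of all roots: 1.6598, 1.6598.
All moduli strictly greater than 1? Yes.
Verdict: Invertible.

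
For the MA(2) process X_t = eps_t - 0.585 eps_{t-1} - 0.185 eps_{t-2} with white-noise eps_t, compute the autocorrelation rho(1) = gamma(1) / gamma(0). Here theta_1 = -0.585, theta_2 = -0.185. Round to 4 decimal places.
\rho(1) = -0.3464

For an MA(q) process with theta_0 = 1, the autocovariance is
  gamma(k) = sigma^2 * sum_{i=0..q-k} theta_i * theta_{i+k},
and rho(k) = gamma(k) / gamma(0). Sigma^2 cancels.
  numerator   = (1)*(-0.585) + (-0.585)*(-0.185) = -0.476775.
  denominator = (1)^2 + (-0.585)^2 + (-0.185)^2 = 1.37645.
  rho(1) = -0.476775 / 1.37645 = -0.3464.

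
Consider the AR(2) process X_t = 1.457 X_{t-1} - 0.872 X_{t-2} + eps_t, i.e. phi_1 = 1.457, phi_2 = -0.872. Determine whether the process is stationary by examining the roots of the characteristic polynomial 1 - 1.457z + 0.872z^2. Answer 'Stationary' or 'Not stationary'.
\text{Stationary}

The AR(p) characteristic polynomial is P(z) = 1 - 1.457z + 0.872z^2.
Stationarity requires all roots to lie outside the unit circle, i.e. |z| > 1 for every root.
Set 1 + (-1.457) z + (0.872) z^2 = 0, i.e. a z^2 + b z + c = 0 with a = 0.872, b = -1.457, c = 1.
Discriminant D = b^2 - 4ac = (-1.457)^2 - 4*(0.872)*1 = 2.122849 - (3.488) = -1.365151.
D < 0, so the roots are the complex-conjugate pair z = (-b +/- i sqrt(-D)) / (2a) = 0.8354 +/- 0.67i.
For a conjugate pair |z|^2 = z * conj(z) = (product of roots) = c/a = 1/(0.872) = 1.146789, so |z| = sqrt(1.146789) = 1.0709 for both roots.
Moduli of all roots: 1.0709, 1.0709.
All moduli strictly greater than 1? Yes.
Verdict: Stationary.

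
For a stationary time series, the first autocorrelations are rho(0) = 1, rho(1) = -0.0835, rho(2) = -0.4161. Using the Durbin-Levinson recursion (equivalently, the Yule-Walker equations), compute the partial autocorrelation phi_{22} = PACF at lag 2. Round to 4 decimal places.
\phi_{22} = -0.4260

The PACF at lag k is phi_{kk}, the last component of the solution
to the Yule-Walker system G_k phi = r_k where
  (G_k)_{ij} = rho(|i - j|), (r_k)_i = rho(i), i,j = 1..k.
Equivalently, Durbin-Levinson gives phi_{kk} iteratively:
  phi_{11} = rho(1)
  phi_{kk} = [rho(k) - sum_{j=1..k-1} phi_{k-1,j} rho(k-j)]
            / [1 - sum_{j=1..k-1} phi_{k-1,j} rho(j)],
  phi_{k,j} = phi_{k-1,j} - phi_{kk} phi_{k-1,k-j},  j = 1..k-1.
Step k = 1:
  phi_11 = rho(1) = -0.0835.
Step k = 2:
  phi_22 = [rho(2) - phi_11 rho(1)] / [1 - phi_11 rho(1)] = [-0.4161 - (-0.0835)(-0.0835)] / [1 - (-0.0835)(-0.0835)]
         = -0.42307225 / 0.99302775 = -0.426.
Therefore phi_{22} = -0.4260.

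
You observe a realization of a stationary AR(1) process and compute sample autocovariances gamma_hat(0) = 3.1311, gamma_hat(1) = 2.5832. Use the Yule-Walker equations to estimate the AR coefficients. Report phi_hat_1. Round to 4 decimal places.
\hat\phi_{1} = 0.8250

The Yule-Walker equations for an AR(p) process read, in matrix form,
  Gamma_p phi = r_p,   with   (Gamma_p)_{ij} = gamma(|i - j|),
                       (r_p)_i = gamma(i),   i,j = 1..p.
Substitute the sample gammas (Toeplitz matrix and right-hand side of size 1):
  Gamma_p = [[3.1311]]
  r_p     = [2.5832]
With p = 1 this is the single equation gamma(0) phi_1 = gamma(1):
  phi_hat_1 = gamma(1) / gamma(0) = 2.5832 / 3.1311 = 0.8250.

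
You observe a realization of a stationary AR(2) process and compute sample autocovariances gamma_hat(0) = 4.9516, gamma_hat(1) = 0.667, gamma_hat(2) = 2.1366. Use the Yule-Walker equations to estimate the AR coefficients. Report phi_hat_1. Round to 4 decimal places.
\hat\phi_{1} = 0.0780

The Yule-Walker equations for an AR(p) process read, in matrix form,
  Gamma_p phi = r_p,   with   (Gamma_p)_{ij} = gamma(|i - j|),
                       (r_p)_i = gamma(i),   i,j = 1..p.
Substitute the sample gammas (Toeplitz matrix and right-hand side of size 2):
  Gamma_p = [[4.9516, 0.667], [0.667, 4.9516]]
  r_p     = [0.667, 2.1366]
Written out:
  4.9516 phi_1 + 0.667 phi_2 = 0.667
  0.667 phi_1 + 4.9516 phi_2 = 2.1366
Solve by Cramer's rule:
  det = gamma(0)^2 - gamma(1)^2 = (4.9516)^2 - (0.667)^2 = 24.51834256 - 0.444889 = 24.07345356
  phi_hat_1 = [gamma(1) gamma(0) - gamma(1) gamma(2)] / det = [(0.667)(4.9516) - (0.667)(2.1366)] / 24.07345356 = 1.877605 / 24.07345356 = 0.078
  phi_hat_2 = [gamma(0) gamma(2) - gamma(1)^2] / det = [(4.9516)(2.1366) - (0.667)^2] / 24.07345356 = 10.13469956 / 24.07345356 = 0.421
So phi_hat = [0.0780, 0.4210].
Therefore phi_hat_1 = 0.0780.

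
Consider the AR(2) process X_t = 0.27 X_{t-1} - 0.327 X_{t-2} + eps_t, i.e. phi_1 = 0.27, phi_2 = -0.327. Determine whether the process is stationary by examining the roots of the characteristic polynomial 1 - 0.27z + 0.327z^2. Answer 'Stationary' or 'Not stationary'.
\text{Stationary}

The AR(p) characteristic polynomial is P(z) = 1 - 0.27z + 0.327z^2.
Stationarity requires all roots to lie outside the unit circle, i.e. |z| > 1 for every root.
Set 1 + (-0.27) z + (0.327) z^2 = 0, i.e. a z^2 + b z + c = 0 with a = 0.327, b = -0.27, c = 1.
Discriminant D = b^2 - 4ac = (-0.27)^2 - 4*(0.327)*1 = 0.0729 - (1.308) = -1.2351.
D < 0, so the roots are the complex-conjugate pair z = (-b +/- i sqrt(-D)) / (2a) = 0.4128 +/- 1.6993i.
For a conjugate pair |z|^2 = z * conj(z) = (product of roots) = c/a = 1/(0.327) = 3.058104, so |z| = sqrt(3.058104) = 1.7487 for both roots.
Moduli of all roots: 1.7487, 1.7487.
All moduli strictly greater than 1? Yes.
Verdict: Stationary.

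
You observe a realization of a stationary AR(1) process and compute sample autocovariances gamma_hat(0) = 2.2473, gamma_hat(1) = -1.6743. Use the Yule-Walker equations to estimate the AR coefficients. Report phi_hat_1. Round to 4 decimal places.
\hat\phi_{1} = -0.7450

The Yule-Walker equations for an AR(p) process read, in matrix form,
  Gamma_p phi = r_p,   with   (Gamma_p)_{ij} = gamma(|i - j|),
                       (r_p)_i = gamma(i),   i,j = 1..p.
Substitute the sample gammas (Toeplitz matrix and right-hand side of size 1):
  Gamma_p = [[2.2473]]
  r_p     = [-1.6743]
With p = 1 this is the single equation gamma(0) phi_1 = gamma(1):
  phi_hat_1 = gamma(1) / gamma(0) = -1.6743 / 2.2473 = -0.7450.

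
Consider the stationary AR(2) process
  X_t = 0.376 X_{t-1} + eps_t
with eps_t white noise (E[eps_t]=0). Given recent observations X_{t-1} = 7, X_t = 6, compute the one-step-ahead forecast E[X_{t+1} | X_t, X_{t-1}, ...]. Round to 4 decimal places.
E[X_{t+1} \mid \mathcal F_t] = 2.2560

For an AR(p) model X_t = c + sum_i phi_i X_{t-i} + eps_t, the
one-step-ahead conditional mean is
  E[X_{t+1} | X_t, ...] = c + sum_i phi_i X_{t+1-i}.
Substitute known values:
  E[X_{t+1} | ...] = (0.376) * (6) + (0) * (7)
                   = 2.2560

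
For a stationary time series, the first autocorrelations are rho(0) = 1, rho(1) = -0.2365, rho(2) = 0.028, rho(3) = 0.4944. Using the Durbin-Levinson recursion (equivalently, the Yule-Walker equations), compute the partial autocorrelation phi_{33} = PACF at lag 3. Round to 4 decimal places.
\phi_{33} = 0.5240

The PACF at lag k is phi_{kk}, the last component of the solution
to the Yule-Walker system G_k phi = r_k where
  (G_k)_{ij} = rho(|i - j|), (r_k)_i = rho(i), i,j = 1..k.
Equivalently, Durbin-Levinson gives phi_{kk} iteratively:
  phi_{11} = rho(1)
  phi_{kk} = [rho(k) - sum_{j=1..k-1} phi_{k-1,j} rho(k-j)]
            / [1 - sum_{j=1..k-1} phi_{k-1,j} rho(j)],
  phi_{k,j} = phi_{k-1,j} - phi_{kk} phi_{k-1,k-j},  j = 1..k-1.
Step k = 1:
  phi_11 = rho(1) = -0.2365.
Step k = 2:
  phi_22 = [rho(2) - phi_11 rho(1)] / [1 - phi_11 rho(1)] = [0.028 - (-0.2365)(-0.2365)] / [1 - (-0.2365)(-0.2365)]
         = -0.02793225 / 0.94406775 = -0.029587.
  Update: phi_21 = phi_11 - phi_22 phi_11 = -0.2365 - (-0.029587)(-0.2365) = -0.243497.
Step k = 3:
  phi_33 = [rho(3) - phi_21 rho(2) - phi_22 rho(1)] / [1 - phi_21 rho(1) - phi_22 rho(2)]
    numerator   = 0.4944 - (-0.243497)(0.028) - (-0.029587)(-0.2365) = 0.49422057
    denominator = 1 - (-0.243497)(-0.2365) - (-0.029587)(0.028) = 0.94324132
  phi_33 = 0.49422057 / 0.94324132 = 0.524.
Therefore phi_{33} = 0.5240.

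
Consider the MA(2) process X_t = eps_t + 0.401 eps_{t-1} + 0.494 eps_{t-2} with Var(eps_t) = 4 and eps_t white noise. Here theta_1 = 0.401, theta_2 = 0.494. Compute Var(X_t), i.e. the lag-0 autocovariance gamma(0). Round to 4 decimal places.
\gamma(0) = 5.6193

For an MA(q) process X_t = eps_t + sum_i theta_i eps_{t-i} with
Var(eps_t) = sigma^2, the variance is
  gamma(0) = sigma^2 * (1 + sum_i theta_i^2).
  sum_i theta_i^2 = (0.401)^2 + (0.494)^2 = 0.160801 + 0.244036 = 0.404837.
  gamma(0) = 4 * (1 + 0.404837) = 4 * 1.404837 = 5.619348, which rounds to 5.6193.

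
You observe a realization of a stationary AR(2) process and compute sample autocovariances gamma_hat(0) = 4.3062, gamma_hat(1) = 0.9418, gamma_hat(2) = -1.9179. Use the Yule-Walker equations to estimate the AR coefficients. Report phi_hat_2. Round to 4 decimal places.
\hat\phi_{2} = -0.5180

The Yule-Walker equations for an AR(p) process read, in matrix form,
  Gamma_p phi = r_p,   with   (Gamma_p)_{ij} = gamma(|i - j|),
                       (r_p)_i = gamma(i),   i,j = 1..p.
Substitute the sample gammas (Toeplitz matrix and right-hand side of size 2):
  Gamma_p = [[4.3062, 0.9418], [0.9418, 4.3062]]
  r_p     = [0.9418, -1.9179]
Written out:
  4.3062 phi_1 + 0.9418 phi_2 = 0.9418
  0.9418 phi_1 + 4.3062 phi_2 = -1.9179
Solve by Cramer's rule:
  det = gamma(0)^2 - gamma(1)^2 = (4.3062)^2 - (0.9418)^2 = 18.54335844 - 0.88698724 = 17.6563712
  phi_hat_1 = [gamma(1) gamma(0) - gamma(1) gamma(2)] / det = [(0.9418)(4.3062) - (0.9418)(-1.9179)] / 17.6563712 = 5.86185738 / 17.6563712 = 0.332
  phi_hat_2 = [gamma(0) gamma(2) - gamma(1)^2] / det = [(4.3062)(-1.9179) - (0.9418)^2] / 17.6563712 = -9.14584822 / 17.6563712 = -0.518
So phi_hat = [0.3320, -0.5180].
Therefore phi_hat_2 = -0.5180.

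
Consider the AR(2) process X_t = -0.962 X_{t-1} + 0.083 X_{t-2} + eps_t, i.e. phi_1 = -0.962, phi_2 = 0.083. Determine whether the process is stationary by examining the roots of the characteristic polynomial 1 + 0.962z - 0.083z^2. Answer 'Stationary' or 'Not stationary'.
\text{Not stationary}

The AR(p) characteristic polynomial is P(z) = 1 + 0.962z - 0.083z^2.
Stationarity requires all roots to lie outside the unit circle, i.e. |z| > 1 for every root.
Set 1 + (0.962) z + (-0.083) z^2 = 0, i.e. a z^2 + b z + c = 0 with a = -0.083, b = 0.962, c = 1.
Discriminant D = b^2 - 4ac = (0.962)^2 - 4*(-0.083)*1 = 0.925444 - (-0.332) = 1.257444.
D >= 0, so the roots are real: z = (-b +/- sqrt(D)) / (2a) = (-0.962 +/- 1.121358) / (-0.166).
  z_1 = (-0.962 + 1.121358) / (-0.166) = -0.96,   |z_1| = 0.96.
  z_2 = (-0.962 - 1.121358) / (-0.166) = 12.5504,   |z_2| = 12.5504.
Moduli of all roots: 0.9600, 12.5504.
All moduli strictly greater than 1? No.
Verdict: Not stationary.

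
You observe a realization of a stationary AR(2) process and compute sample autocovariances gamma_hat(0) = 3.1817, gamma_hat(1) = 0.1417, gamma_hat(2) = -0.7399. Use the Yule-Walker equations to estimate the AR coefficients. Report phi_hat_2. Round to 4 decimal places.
\hat\phi_{2} = -0.2350

The Yule-Walker equations for an AR(p) process read, in matrix form,
  Gamma_p phi = r_p,   with   (Gamma_p)_{ij} = gamma(|i - j|),
                       (r_p)_i = gamma(i),   i,j = 1..p.
Substitute the sample gammas (Toeplitz matrix and right-hand side of size 2):
  Gamma_p = [[3.1817, 0.1417], [0.1417, 3.1817]]
  r_p     = [0.1417, -0.7399]
Written out:
  3.1817 phi_1 + 0.1417 phi_2 = 0.1417
  0.1417 phi_1 + 3.1817 phi_2 = -0.7399
Solve by Cramer's rule:
  det = gamma(0)^2 - gamma(1)^2 = (3.1817)^2 - (0.1417)^2 = 10.12321489 - 0.02007889 = 10.103136
  phi_hat_1 = [gamma(1) gamma(0) - gamma(1) gamma(2)] / det = [(0.1417)(3.1817) - (0.1417)(-0.7399)] / 10.103136 = 0.55569072 / 10.103136 = 0.055
  phi_hat_2 = [gamma(0) gamma(2) - gamma(1)^2] / det = [(3.1817)(-0.7399) - (0.1417)^2] / 10.103136 = -2.37421872 / 10.103136 = -0.235
So phi_hat = [0.0550, -0.2350].
Therefore phi_hat_2 = -0.2350.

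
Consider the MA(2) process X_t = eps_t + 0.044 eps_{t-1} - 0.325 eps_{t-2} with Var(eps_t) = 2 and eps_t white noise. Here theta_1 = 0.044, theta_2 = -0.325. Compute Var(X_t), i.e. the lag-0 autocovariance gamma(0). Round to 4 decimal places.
\gamma(0) = 2.2151

For an MA(q) process X_t = eps_t + sum_i theta_i eps_{t-i} with
Var(eps_t) = sigma^2, the variance is
  gamma(0) = sigma^2 * (1 + sum_i theta_i^2).
  sum_i theta_i^2 = (0.044)^2 + (-0.325)^2 = 0.001936 + 0.105625 = 0.107561.
  gamma(0) = 2 * (1 + 0.107561) = 2 * 1.107561 = 2.215122, which rounds to 2.2151.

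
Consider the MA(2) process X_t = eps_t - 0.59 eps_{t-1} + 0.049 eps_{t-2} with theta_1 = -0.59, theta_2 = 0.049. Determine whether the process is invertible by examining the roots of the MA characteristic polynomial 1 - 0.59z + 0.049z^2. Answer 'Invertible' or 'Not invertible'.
\text{Invertible}

The MA(q) characteristic polynomial is P(z) = 1 - 0.59z + 0.049z^2.
Invertibility requires all roots to lie outside the unit circle, i.e. |z| > 1 for every root.
Set 1 + (-0.59) z + (0.049) z^2 = 0, i.e. a z^2 + b z + c = 0 with a = 0.049, b = -0.59, c = 1.
Discriminant D = b^2 - 4ac = (-0.59)^2 - 4*(0.049)*1 = 0.3481 - (0.196) = 0.1521.
D >= 0, so the roots are real: z = (-b +/- sqrt(D)) / (2a) = (0.59 +/- 0.39) / (0.098).
  z_1 = (0.59 + 0.39) / (0.098) = 10,   |z_1| = 10.
  z_2 = (0.59 - 0.39) / (0.098) = 2.0408,   |z_2| = 2.0408.
Moduli of all roots: 10.0000, 2.0408.
All moduli strictly greater than 1? Yes.
Verdict: Invertible.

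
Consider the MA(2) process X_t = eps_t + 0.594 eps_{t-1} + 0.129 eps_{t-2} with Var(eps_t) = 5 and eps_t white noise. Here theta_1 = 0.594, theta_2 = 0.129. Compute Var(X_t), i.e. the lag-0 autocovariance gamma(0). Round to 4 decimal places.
\gamma(0) = 6.8474

For an MA(q) process X_t = eps_t + sum_i theta_i eps_{t-i} with
Var(eps_t) = sigma^2, the variance is
  gamma(0) = sigma^2 * (1 + sum_i theta_i^2).
  sum_i theta_i^2 = (0.594)^2 + (0.129)^2 = 0.352836 + 0.016641 = 0.369477.
  gamma(0) = 5 * (1 + 0.369477) = 5 * 1.369477 = 6.847385, which rounds to 6.8474.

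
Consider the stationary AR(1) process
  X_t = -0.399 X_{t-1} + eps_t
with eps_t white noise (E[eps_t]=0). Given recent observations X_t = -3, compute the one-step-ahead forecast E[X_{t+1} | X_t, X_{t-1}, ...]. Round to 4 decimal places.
E[X_{t+1} \mid \mathcal F_t] = 1.1970

For an AR(p) model X_t = c + sum_i phi_i X_{t-i} + eps_t, the
one-step-ahead conditional mean is
  E[X_{t+1} | X_t, ...] = c + sum_i phi_i X_{t+1-i}.
Substitute known values:
  E[X_{t+1} | ...] = (-0.399) * (-3)
                   = 1.1970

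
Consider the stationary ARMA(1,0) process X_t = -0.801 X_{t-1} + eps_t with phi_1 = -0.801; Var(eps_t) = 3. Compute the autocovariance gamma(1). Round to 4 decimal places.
\gamma(1) = -6.7048

Multiply the model equation by X_{t-k} and take expectations. With theta_0 = psi_0 = 1 and psi_j the MA(infinity) weights, this gives
  gamma(k) - sum_i phi_i gamma(k-i) = c_k,
  c_k = sigma^2 * sum_{j=k..q} theta_j psi_{j-k}   (c_k = 0 for k > q),
using gamma(-m) = gamma(m).
Pure AR (q = 0): c_0 = sigma^2 = 3, c_k = 0 for k >= 1.
Equations for k = 0 and k = 1 (AR order 1):
  gamma(0) = phi_1 gamma(1) + c_0
  gamma(1) = phi_1 gamma(0) + c_1
Substituting the second into the first: gamma(0) (1 - phi_1^2) = c_0 + phi_1 c_1, so
  gamma(0) = c_0 / (1 - phi_1^2) = 3 / (1 - (-0.801)^2) = 3 / 0.358399 = 8.370559.
  gamma(1) = phi_1 gamma(0) = (-0.801)(8.370559) = -6.704818.
Therefore gamma(1) = -6.7048 (to 4 decimal places).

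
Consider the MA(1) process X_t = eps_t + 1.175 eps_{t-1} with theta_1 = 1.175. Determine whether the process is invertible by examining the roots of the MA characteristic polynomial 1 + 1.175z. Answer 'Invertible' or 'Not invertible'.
\text{Not invertible}

The MA(q) characteristic polynomial is P(z) = 1 + 1.175z.
Invertibility requires all roots to lie outside the unit circle, i.e. |z| > 1 for every root.
This is linear in z: 1 + (1.175) z = 0  =>  z = -1/(1.175) = -0.851064,  |z| = 0.851064.
Moduli of all roots: 0.8511.
All moduli strictly greater than 1? No.
Verdict: Not invertible.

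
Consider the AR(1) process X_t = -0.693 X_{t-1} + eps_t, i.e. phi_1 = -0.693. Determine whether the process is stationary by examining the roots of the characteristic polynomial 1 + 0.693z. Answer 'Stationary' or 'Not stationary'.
\text{Stationary}

The AR(p) characteristic polynomial is P(z) = 1 + 0.693z.
Stationarity requires all roots to lie outside the unit circle, i.e. |z| > 1 for every root.
This is linear in z: 1 + (0.693) z = 0  =>  z = -1/(0.693) = -1.443001,  |z| = 1.443001.
Moduli of all roots: 1.4430.
All moduli strictly greater than 1? Yes.
Verdict: Stationary.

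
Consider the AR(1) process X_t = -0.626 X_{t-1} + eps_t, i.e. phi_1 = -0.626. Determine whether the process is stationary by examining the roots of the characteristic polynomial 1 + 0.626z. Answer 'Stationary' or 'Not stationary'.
\text{Stationary}

The AR(p) characteristic polynomial is P(z) = 1 + 0.626z.
Stationarity requires all roots to lie outside the unit circle, i.e. |z| > 1 for every root.
This is linear in z: 1 + (0.626) z = 0  =>  z = -1/(0.626) = -1.597444,  |z| = 1.597444.
Moduli of all roots: 1.5974.
All moduli strictly greater than 1? Yes.
Verdict: Stationary.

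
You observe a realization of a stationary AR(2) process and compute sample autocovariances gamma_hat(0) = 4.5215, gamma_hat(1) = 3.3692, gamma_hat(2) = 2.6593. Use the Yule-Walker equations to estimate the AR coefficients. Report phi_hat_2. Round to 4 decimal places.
\hat\phi_{2} = 0.0740

The Yule-Walker equations for an AR(p) process read, in matrix form,
  Gamma_p phi = r_p,   with   (Gamma_p)_{ij} = gamma(|i - j|),
                       (r_p)_i = gamma(i),   i,j = 1..p.
Substitute the sample gammas (Toeplitz matrix and right-hand side of size 2):
  Gamma_p = [[4.5215, 3.3692], [3.3692, 4.5215]]
  r_p     = [3.3692, 2.6593]
Written out:
  4.5215 phi_1 + 3.3692 phi_2 = 3.3692
  3.3692 phi_1 + 4.5215 phi_2 = 2.6593
Solve by Cramer's rule:
  det = gamma(0)^2 - gamma(1)^2 = (4.5215)^2 - (3.3692)^2 = 20.44396225 - 11.35150864 = 9.09245361
  phi_hat_1 = [gamma(1) gamma(0) - gamma(1) gamma(2)] / det = [(3.3692)(4.5215) - (3.3692)(2.6593)] / 9.09245361 = 6.27412424 / 9.09245361 = 0.69
  phi_hat_2 = [gamma(0) gamma(2) - gamma(1)^2] / det = [(4.5215)(2.6593) - (3.3692)^2] / 9.09245361 = 0.67251631 / 9.09245361 = 0.074
So phi_hat = [0.6900, 0.0740].
Therefore phi_hat_2 = 0.0740.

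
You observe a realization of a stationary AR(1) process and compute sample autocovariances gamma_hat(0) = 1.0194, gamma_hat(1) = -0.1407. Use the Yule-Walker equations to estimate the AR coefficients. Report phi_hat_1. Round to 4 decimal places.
\hat\phi_{1} = -0.1380

The Yule-Walker equations for an AR(p) process read, in matrix form,
  Gamma_p phi = r_p,   with   (Gamma_p)_{ij} = gamma(|i - j|),
                       (r_p)_i = gamma(i),   i,j = 1..p.
Substitute the sample gammas (Toeplitz matrix and right-hand side of size 1):
  Gamma_p = [[1.0194]]
  r_p     = [-0.1407]
With p = 1 this is the single equation gamma(0) phi_1 = gamma(1):
  phi_hat_1 = gamma(1) / gamma(0) = -0.1407 / 1.0194 = -0.1380.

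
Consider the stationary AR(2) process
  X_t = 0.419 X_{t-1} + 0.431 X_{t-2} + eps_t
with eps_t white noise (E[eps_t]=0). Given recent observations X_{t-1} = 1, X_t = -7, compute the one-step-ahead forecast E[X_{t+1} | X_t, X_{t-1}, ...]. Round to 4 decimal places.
E[X_{t+1} \mid \mathcal F_t] = -2.5020

For an AR(p) model X_t = c + sum_i phi_i X_{t-i} + eps_t, the
one-step-ahead conditional mean is
  E[X_{t+1} | X_t, ...] = c + sum_i phi_i X_{t+1-i}.
Substitute known values:
  E[X_{t+1} | ...] = (0.419) * (-7) + (0.431) * (1)
                   = -2.5020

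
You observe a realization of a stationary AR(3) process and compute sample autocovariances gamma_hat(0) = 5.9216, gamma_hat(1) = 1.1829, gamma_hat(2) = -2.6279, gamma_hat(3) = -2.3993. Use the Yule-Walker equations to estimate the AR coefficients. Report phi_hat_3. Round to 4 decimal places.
\hat\phi_{3} = -0.2390

The Yule-Walker equations for an AR(p) process read, in matrix form,
  Gamma_p phi = r_p,   with   (Gamma_p)_{ij} = gamma(|i - j|),
                       (r_p)_i = gamma(i),   i,j = 1..p.
Substitute the sample gammas (Toeplitz matrix and right-hand side of size 3):
  Gamma_p = [[5.9216, 1.1829, -2.6279], [1.1829, 5.9216, 1.1829], [-2.6279, 1.1829, 5.9216]]
  r_p     = [1.1829, -2.6279, -2.3993]
Written out (R1..R3):
  (R1) 5.9216 phi_1 + 1.1829 phi_2 - 2.6279 phi_3 = 1.1829
  (R2) 1.1829 phi_1 + 5.9216 phi_2 + 1.1829 phi_3 = -2.6279
  (R3) -2.6279 phi_1 + 1.1829 phi_2 + 5.9216 phi_3 = -2.3993
Gaussian elimination:
  R2 <- R2 - (1.1829/5.9216) R1 = R2 - (0.19976) R1:  5.685304 phi_2 + 1.70785 phi_3 = -2.864196
  R3 <- R3 - (-2.6279/5.9216) R1 = R3 - (-0.443782) R1:  1.70785 phi_2 + 4.755385 phi_3 = -1.87435
  R3 <- R3 - (1.70785/5.685304) R2 = R3 - (0.300397) R2:  4.242352 phi_3 = -1.013953
Back-substitution:
  phi_hat_3 = -1.013953 / 4.242352 = -0.239007
  phi_hat_2 = (-2.864196 - (1.70785)(-0.239007)) / 5.685304 = -0.431992
  phi_hat_1 = (1.1829 - (1.1829)(-0.431992) - (-2.6279)(-0.239007)) / 5.9216 = 0.179988
So phi_hat = [0.1800, -0.4320, -0.2390].
Therefore phi_hat_3 = -0.2390.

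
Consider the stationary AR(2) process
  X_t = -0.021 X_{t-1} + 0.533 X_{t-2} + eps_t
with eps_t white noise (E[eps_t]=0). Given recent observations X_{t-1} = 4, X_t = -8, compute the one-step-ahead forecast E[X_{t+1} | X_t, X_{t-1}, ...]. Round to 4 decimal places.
E[X_{t+1} \mid \mathcal F_t] = 2.3000

For an AR(p) model X_t = c + sum_i phi_i X_{t-i} + eps_t, the
one-step-ahead conditional mean is
  E[X_{t+1} | X_t, ...] = c + sum_i phi_i X_{t+1-i}.
Substitute known values:
  E[X_{t+1} | ...] = (-0.021) * (-8) + (0.533) * (4)
                   = 2.3000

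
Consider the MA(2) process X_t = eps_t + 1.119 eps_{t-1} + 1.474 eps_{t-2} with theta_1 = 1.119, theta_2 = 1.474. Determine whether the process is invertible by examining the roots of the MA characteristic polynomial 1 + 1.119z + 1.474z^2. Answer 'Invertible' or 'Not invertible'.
\text{Not invertible}

The MA(q) characteristic polynomial is P(z) = 1 + 1.119z + 1.474z^2.
Invertibility requires all roots to lie outside the unit circle, i.e. |z| > 1 for every root.
Set 1 + (1.119) z + (1.474) z^2 = 0, i.e. a z^2 + b z + c = 0 with a = 1.474, b = 1.119, c = 1.
Discriminant D = b^2 - 4ac = (1.119)^2 - 4*(1.474)*1 = 1.252161 - (5.896) = -4.643839.
D < 0, so the roots are the complex-conjugate pair z = (-b +/- i sqrt(-D)) / (2a) = -0.3796 +/- 0.731i.
For a conjugate pair |z|^2 = z * conj(z) = (product of roots) = c/a = 1/(1.474) = 0.678426, so |z| = sqrt(0.678426) = 0.8237 for both roots.
Moduli of all roots: 0.8237, 0.8237.
All moduli strictly greater than 1? No.
Verdict: Not invertible.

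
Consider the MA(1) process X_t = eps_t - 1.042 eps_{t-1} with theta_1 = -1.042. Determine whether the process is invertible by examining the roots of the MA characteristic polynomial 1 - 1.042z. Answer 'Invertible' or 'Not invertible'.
\text{Not invertible}

The MA(q) characteristic polynomial is P(z) = 1 - 1.042z.
Invertibility requires all roots to lie outside the unit circle, i.e. |z| > 1 for every root.
This is linear in z: 1 + (-1.042) z = 0  =>  z = -1/(-1.042) = 0.959693,  |z| = 0.959693.
Moduli of all roots: 0.9597.
All moduli strictly greater than 1? No.
Verdict: Not invertible.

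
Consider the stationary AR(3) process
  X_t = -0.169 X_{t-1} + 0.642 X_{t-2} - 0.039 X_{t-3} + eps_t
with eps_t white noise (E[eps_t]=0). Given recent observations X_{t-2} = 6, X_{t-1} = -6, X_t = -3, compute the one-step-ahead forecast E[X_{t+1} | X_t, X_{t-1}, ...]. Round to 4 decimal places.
E[X_{t+1} \mid \mathcal F_t] = -3.5790

For an AR(p) model X_t = c + sum_i phi_i X_{t-i} + eps_t, the
one-step-ahead conditional mean is
  E[X_{t+1} | X_t, ...] = c + sum_i phi_i X_{t+1-i}.
Substitute known values:
  E[X_{t+1} | ...] = (-0.169) * (-3) + (0.642) * (-6) + (-0.039) * (6)
                   = -3.5790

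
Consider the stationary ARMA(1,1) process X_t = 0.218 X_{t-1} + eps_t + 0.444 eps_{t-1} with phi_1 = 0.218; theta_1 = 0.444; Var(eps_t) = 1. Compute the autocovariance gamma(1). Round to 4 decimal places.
\gamma(1) = 0.7623

Multiply the model equation by X_{t-k} and take expectations. With theta_0 = psi_0 = 1 and psi_j the MA(infinity) weights, this gives
  gamma(k) - sum_i phi_i gamma(k-i) = c_k,
  c_k = sigma^2 * sum_{j=k..q} theta_j psi_{j-k}   (c_k = 0 for k > q),
using gamma(-m) = gamma(m).
psi-weights needed (psi_j = theta_j + sum_i phi_i psi_{j-i}):
  psi_1 = theta_1 + phi_1 = 0.444 + (0.218) = 0.662
Right-hand sides:
  c_0 = sigma^2 (1 + theta_1 psi_1) = 1 * (1 + (0.444)(0.662)) = 1 * 1.293928 = 1.293928
  c_1 = sigma^2 theta_1 = 1 * (0.444) = 0.444
  c_2 = 0
Equations for k = 0 and k = 1 (AR order 1):
  gamma(0) = phi_1 gamma(1) + c_0
  gamma(1) = phi_1 gamma(0) + c_1
Substituting the second into the first: gamma(0) (1 - phi_1^2) = c_0 + phi_1 c_1, so
  gamma(0) = (c_0 + phi_1 c_1) / (1 - phi_1^2) = (1.293928 + (0.218)(0.444)) / (1 - (0.218)^2) = 1.39072 / 0.952476 = 1.46011.
  gamma(1) = phi_1 gamma(0) + c_1 = (0.218)(1.46011) + (0.444) = 0.762304.
Therefore gamma(1) = 0.7623 (to 4 decimal places).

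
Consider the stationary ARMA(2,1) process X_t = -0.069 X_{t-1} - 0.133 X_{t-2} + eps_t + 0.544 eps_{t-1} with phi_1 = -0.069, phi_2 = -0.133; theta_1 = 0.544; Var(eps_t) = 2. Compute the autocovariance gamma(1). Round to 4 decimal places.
\gamma(1) = 0.8072

Multiply the model equation by X_{t-k} and take expectations. With theta_0 = psi_0 = 1 and psi_j the MA(infinity) weights, this gives
  gamma(k) - sum_i phi_i gamma(k-i) = c_k,
  c_k = sigma^2 * sum_{j=k..q} theta_j psi_{j-k}   (c_k = 0 for k > q),
using gamma(-m) = gamma(m).
psi-weights needed (psi_j = theta_j + sum_i phi_i psi_{j-i}):
  psi_1 = theta_1 + phi_1 = 0.544 + (-0.069) = 0.475
Right-hand sides:
  c_0 = sigma^2 (1 + theta_1 psi_1) = 2 * (1 + (0.544)(0.475)) = 2 * 1.2584 = 2.5168
  c_1 = sigma^2 theta_1 = 2 * (0.544) = 1.088
  c_2 = 0
Equations for k = 0, 1, 2 (AR order 2, c_2 = 0):
  (E0) gamma(0) = phi_1 gamma(1) + phi_2 gamma(2) + c_0
  (E1) gamma(1) = phi_1 gamma(0) + phi_2 gamma(1) + c_1
  (E2) gamma(2) = phi_1 gamma(1) + phi_2 gamma(0)
From (E1): gamma(1) = A gamma(0) + B with
  A = phi_1 / (1 - phi_2) = -0.069 / 1.133 = -0.0609,   B = c_1 / (1 - phi_2) = 1.088 / 1.133 = 0.960282.
Insert (E2) into (E0): gamma(0) (1 - phi_2^2) = phi_1 (1 + phi_2) gamma(1) + c_0.
  phi_1 (1 + phi_2) = (-0.069)(0.867) = -0.059823,   1 - phi_2^2 = 0.982311.
Replace gamma(1) by A gamma(0) + B and collect gamma(0):
  gamma(0) [0.982311 - (-0.059823)(-0.0609)] = (-0.059823)(0.960282) + 2.5168
  gamma(0) * 0.978668 = 2.459353
  gamma(0) = 2.459353 / 0.978668 = 2.51296.
  gamma(1) = A gamma(0) + B = (-0.0609)(2.51296) + (0.960282) = 0.807243.
Therefore gamma(1) = 0.8072 (to 4 decimal places).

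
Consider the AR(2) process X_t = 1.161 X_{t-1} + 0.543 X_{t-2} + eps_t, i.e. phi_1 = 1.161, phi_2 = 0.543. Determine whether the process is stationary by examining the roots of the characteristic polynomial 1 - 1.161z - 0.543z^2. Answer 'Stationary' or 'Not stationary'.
\text{Not stationary}

The AR(p) characteristic polynomial is P(z) = 1 - 1.161z - 0.543z^2.
Stationarity requires all roots to lie outside the unit circle, i.e. |z| > 1 for every root.
Set 1 + (-1.161) z + (-0.543) z^2 = 0, i.e. a z^2 + b z + c = 0 with a = -0.543, b = -1.161, c = 1.
Discriminant D = b^2 - 4ac = (-1.161)^2 - 4*(-0.543)*1 = 1.347921 - (-2.172) = 3.519921.
D >= 0, so the roots are real: z = (-b +/- sqrt(D)) / (2a) = (1.161 +/- 1.876145) / (-1.086).
  z_1 = (1.161 + 1.876145) / (-1.086) = -2.7966,   |z_1| = 2.7966.
  z_2 = (1.161 - 1.876145) / (-1.086) = 0.6585,   |z_2| = 0.6585.
Moduli of all roots: 2.7966, 0.6585.
All moduli strictly greater than 1? No.
Verdict: Not stationary.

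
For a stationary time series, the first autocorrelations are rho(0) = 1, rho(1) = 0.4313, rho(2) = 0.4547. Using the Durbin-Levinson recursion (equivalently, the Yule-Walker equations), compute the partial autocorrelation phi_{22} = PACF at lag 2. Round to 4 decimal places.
\phi_{22} = 0.3301

The PACF at lag k is phi_{kk}, the last component of the solution
to the Yule-Walker system G_k phi = r_k where
  (G_k)_{ij} = rho(|i - j|), (r_k)_i = rho(i), i,j = 1..k.
Equivalently, Durbin-Levinson gives phi_{kk} iteratively:
  phi_{11} = rho(1)
  phi_{kk} = [rho(k) - sum_{j=1..k-1} phi_{k-1,j} rho(k-j)]
            / [1 - sum_{j=1..k-1} phi_{k-1,j} rho(j)],
  phi_{k,j} = phi_{k-1,j} - phi_{kk} phi_{k-1,k-j},  j = 1..k-1.
Step k = 1:
  phi_11 = rho(1) = 0.4313.
Step k = 2:
  phi_22 = [rho(2) - phi_11 rho(1)] / [1 - phi_11 rho(1)] = [0.4547 - (0.4313)(0.4313)] / [1 - (0.4313)(0.4313)]
         = 0.26868031 / 0.81398031 = 0.3301.
Therefore phi_{22} = 0.3301.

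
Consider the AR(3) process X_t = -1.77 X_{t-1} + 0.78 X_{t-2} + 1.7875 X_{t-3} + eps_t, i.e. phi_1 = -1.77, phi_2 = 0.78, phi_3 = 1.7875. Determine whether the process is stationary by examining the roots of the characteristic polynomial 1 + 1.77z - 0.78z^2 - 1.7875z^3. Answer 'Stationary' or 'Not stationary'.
\text{Not stationary}

The AR(p) characteristic polynomial is P(z) = 1 + 1.77z - 0.78z^2 - 1.7875z^3.
Stationarity requires all roots to lie outside the unit circle, i.e. |z| > 1 for every root.
Degree 3: look for a simple real root z0 first, then factor out (1 - z/z0) and solve the remaining quadratic.
Testing z0 = -0.8: P(-0.8) = 1 + (1.77)(-0.8) + (-0.78)(-0.8)^2 + (-1.7875)(-0.8)^3
  = 1 + (-1.416) + (-0.4992) + (0.9152) = 0.  So z_0 = -0.8 is a root, |z_0| = 0.8.
Divide out the factor (1 + 1.25 z) = (1 - z/z0) (since 1/z0 = -1.25):
  P(z) = (1 + 1.25 z)(1 + (0.52) z + (-1.43) z^2)
  [check: z-coef 0.52 - (-1.25) = 1.77; z^2-coef -1.43 - (-1.25)(0.52) = -0.78; z^3-coef -(-1.25)(-1.43) = -1.7875.]
Remaining roots from the quadratic factor 1 + (0.52) z + (-1.43) z^2:
  Set 1 + (0.52) z + (-1.43) z^2 = 0, i.e. a z^2 + b z + c = 0 with a = -1.43, b = 0.52, c = 1.
  Discriminant D = b^2 - 4ac = (0.52)^2 - 4*(-1.43)*1 = 0.2704 - (-5.72) = 5.9904.
  D >= 0, so the roots are real: z = (-b +/- sqrt(D)) / (2a) = (-0.52 +/- 2.447529) / (-2.86).
    z_1 = (-0.52 + 2.447529) / (-2.86) = -0.674,   |z_1| = 0.674.
    z_2 = (-0.52 - 2.447529) / (-2.86) = 1.0376,   |z_2| = 1.0376.
Moduli of all roots: 0.8000, 0.6740, 1.0376.
All moduli strictly greater than 1? No.
Verdict: Not stationary.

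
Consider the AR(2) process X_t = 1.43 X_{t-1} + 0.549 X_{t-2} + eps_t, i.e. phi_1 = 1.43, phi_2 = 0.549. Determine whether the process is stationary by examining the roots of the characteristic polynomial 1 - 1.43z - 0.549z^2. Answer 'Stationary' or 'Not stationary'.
\text{Not stationary}

The AR(p) characteristic polynomial is P(z) = 1 - 1.43z - 0.549z^2.
Stationarity requires all roots to lie outside the unit circle, i.e. |z| > 1 for every root.
Set 1 + (-1.43) z + (-0.549) z^2 = 0, i.e. a z^2 + b z + c = 0 with a = -0.549, b = -1.43, c = 1.
Discriminant D = b^2 - 4ac = (-1.43)^2 - 4*(-0.549)*1 = 2.0449 - (-2.196) = 4.2409.
D >= 0, so the roots are real: z = (-b +/- sqrt(D)) / (2a) = (1.43 +/- 2.059345) / (-1.098).
  z_1 = (1.43 + 2.059345) / (-1.098) = -3.1779,   |z_1| = 3.1779.
  z_2 = (1.43 - 2.059345) / (-1.098) = 0.5732,   |z_2| = 0.5732.
Moduli of all roots: 3.1779, 0.5732.
All moduli strictly greater than 1? No.
Verdict: Not stationary.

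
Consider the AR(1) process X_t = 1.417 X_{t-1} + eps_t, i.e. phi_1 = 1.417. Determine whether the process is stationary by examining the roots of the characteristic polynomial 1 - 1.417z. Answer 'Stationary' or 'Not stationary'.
\text{Not stationary}

The AR(p) characteristic polynomial is P(z) = 1 - 1.417z.
Stationarity requires all roots to lie outside the unit circle, i.e. |z| > 1 for every root.
This is linear in z: 1 + (-1.417) z = 0  =>  z = -1/(-1.417) = 0.705716,  |z| = 0.705716.
Moduli of all roots: 0.7057.
All moduli strictly greater than 1? No.
Verdict: Not stationary.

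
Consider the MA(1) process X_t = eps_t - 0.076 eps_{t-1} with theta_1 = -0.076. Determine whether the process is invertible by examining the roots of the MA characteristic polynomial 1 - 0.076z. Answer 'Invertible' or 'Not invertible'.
\text{Invertible}

The MA(q) characteristic polynomial is P(z) = 1 - 0.076z.
Invertibility requires all roots to lie outside the unit circle, i.e. |z| > 1 for every root.
This is linear in z: 1 + (-0.076) z = 0  =>  z = -1/(-0.076) = 13.157895,  |z| = 13.157895.
Moduli of all roots: 13.1579.
All moduli strictly greater than 1? Yes.
Verdict: Invertible.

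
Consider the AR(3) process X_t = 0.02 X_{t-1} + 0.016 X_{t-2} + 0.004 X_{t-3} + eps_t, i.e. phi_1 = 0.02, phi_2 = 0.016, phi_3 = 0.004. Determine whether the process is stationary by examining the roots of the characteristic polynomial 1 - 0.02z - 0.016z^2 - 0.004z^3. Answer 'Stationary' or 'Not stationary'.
\text{Stationary}

The AR(p) characteristic polynomial is P(z) = 1 - 0.02z - 0.016z^2 - 0.004z^3.
Stationarity requires all roots to lie outside the unit circle, i.e. |z| > 1 for every root.
Degree 3: look for a simple real root z0 first, then factor out (1 - z/z0) and solve the remaining quadratic.
Testing z0 = 5: P(5) = 1 + (-0.02)(5) + (-0.016)(5)^2 + (-0.004)(5)^3
  = 1 + (-0.1) + (-0.4) + (-0.5) = 0.  So z_0 = 5 is a root, |z_0| = 5.
Divide out the factor (1 - 0.2 z) = (1 - z/z0) (since 1/z0 = 0.2):
  P(z) = (1 - 0.2 z)(1 + (0.18) z + (0.02) z^2)
  [check: z-coef 0.18 - (0.2) = -0.02; z^2-coef 0.02 - (0.2)(0.18) = -0.016; z^3-coef -(0.2)(0.02) = -0.004.]
Remaining roots from the quadratic factor 1 + (0.18) z + (0.02) z^2:
  Set 1 + (0.18) z + (0.02) z^2 = 0, i.e. a z^2 + b z + c = 0 with a = 0.02, b = 0.18, c = 1.
  Discriminant D = b^2 - 4ac = (0.18)^2 - 4*(0.02)*1 = 0.0324 - (0.08) = -0.0476.
  D < 0, so the roots are the complex-conjugate pair z = (-b +/- i sqrt(-D)) / (2a) = -4.5 +/- 5.4544i.
  For a conjugate pair |z|^2 = z * conj(z) = (product of roots) = c/a = 1/(0.02) = 50, so |z| = sqrt(50) = 7.0711 for both roots.
Moduli of all roots: 5.0000, 7.0711, 7.0711.
All moduli strictly greater than 1? Yes.
Verdict: Stationary.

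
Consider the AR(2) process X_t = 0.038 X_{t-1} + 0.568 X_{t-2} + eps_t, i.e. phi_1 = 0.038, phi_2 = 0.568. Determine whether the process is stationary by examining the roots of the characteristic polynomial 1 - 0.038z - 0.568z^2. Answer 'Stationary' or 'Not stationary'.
\text{Stationary}

The AR(p) characteristic polynomial is P(z) = 1 - 0.038z - 0.568z^2.
Stationarity requires all roots to lie outside the unit circle, i.e. |z| > 1 for every root.
Set 1 + (-0.038) z + (-0.568) z^2 = 0, i.e. a z^2 + b z + c = 0 with a = -0.568, b = -0.038, c = 1.
Discriminant D = b^2 - 4ac = (-0.038)^2 - 4*(-0.568)*1 = 0.001444 - (-2.272) = 2.273444.
D >= 0, so the roots are real: z = (-b +/- sqrt(D)) / (2a) = (0.038 +/- 1.507794) / (-1.136).
  z_1 = (0.038 + 1.507794) / (-1.136) = -1.3607,   |z_1| = 1.3607.
  z_2 = (0.038 - 1.507794) / (-1.136) = 1.2938,   |z_2| = 1.2938.
Moduli of all roots: 1.3607, 1.2938.
All moduli strictly greater than 1? Yes.
Verdict: Stationary.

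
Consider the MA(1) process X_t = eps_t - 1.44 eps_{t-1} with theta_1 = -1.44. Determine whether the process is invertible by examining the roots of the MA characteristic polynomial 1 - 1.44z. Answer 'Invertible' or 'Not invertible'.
\text{Not invertible}

The MA(q) characteristic polynomial is P(z) = 1 - 1.44z.
Invertibility requires all roots to lie outside the unit circle, i.e. |z| > 1 for every root.
This is linear in z: 1 + (-1.44) z = 0  =>  z = -1/(-1.44) = 0.694444,  |z| = 0.694444.
Moduli of all roots: 0.6944.
All moduli strictly greater than 1? No.
Verdict: Not invertible.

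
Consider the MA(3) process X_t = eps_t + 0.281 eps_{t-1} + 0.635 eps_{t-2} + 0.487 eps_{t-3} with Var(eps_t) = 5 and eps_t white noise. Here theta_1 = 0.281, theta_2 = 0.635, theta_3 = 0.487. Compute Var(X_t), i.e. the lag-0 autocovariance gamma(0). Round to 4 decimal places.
\gamma(0) = 8.5968

For an MA(q) process X_t = eps_t + sum_i theta_i eps_{t-i} with
Var(eps_t) = sigma^2, the variance is
  gamma(0) = sigma^2 * (1 + sum_i theta_i^2).
  sum_i theta_i^2 = (0.281)^2 + (0.635)^2 + (0.487)^2 = 0.078961 + 0.403225 + 0.237169 = 0.719355.
  gamma(0) = 5 * (1 + 0.719355) = 5 * 1.719355 = 8.596775, which rounds to 8.5968.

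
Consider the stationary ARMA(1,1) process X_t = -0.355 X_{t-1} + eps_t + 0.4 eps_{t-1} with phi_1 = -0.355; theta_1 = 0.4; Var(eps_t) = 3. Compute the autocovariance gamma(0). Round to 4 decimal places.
\gamma(0) = 3.0070

Multiply the model equation by X_{t-k} and take expectations. With theta_0 = psi_0 = 1 and psi_j the MA(infinity) weights, this gives
  gamma(k) - sum_i phi_i gamma(k-i) = c_k,
  c_k = sigma^2 * sum_{j=k..q} theta_j psi_{j-k}   (c_k = 0 for k > q),
using gamma(-m) = gamma(m).
psi-weights needed (psi_j = theta_j + sum_i phi_i psi_{j-i}):
  psi_1 = theta_1 + phi_1 = 0.4 + (-0.355) = 0.045
Right-hand sides:
  c_0 = sigma^2 (1 + theta_1 psi_1) = 3 * (1 + (0.4)(0.045)) = 3 * 1.018 = 3.054
  c_1 = sigma^2 theta_1 = 3 * (0.4) = 1.2
  c_2 = 0
Equations for k = 0 and k = 1 (AR order 1):
  gamma(0) = phi_1 gamma(1) + c_0
  gamma(1) = phi_1 gamma(0) + c_1
Substituting the second into the first: gamma(0) (1 - phi_1^2) = c_0 + phi_1 c_1, so
  gamma(0) = (c_0 + phi_1 c_1) / (1 - phi_1^2) = (3.054 + (-0.355)(1.2)) / (1 - (-0.355)^2) = 2.628 / 0.873975 = 3.006951.
Therefore gamma(0) = 3.0070 (to 4 decimal places).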